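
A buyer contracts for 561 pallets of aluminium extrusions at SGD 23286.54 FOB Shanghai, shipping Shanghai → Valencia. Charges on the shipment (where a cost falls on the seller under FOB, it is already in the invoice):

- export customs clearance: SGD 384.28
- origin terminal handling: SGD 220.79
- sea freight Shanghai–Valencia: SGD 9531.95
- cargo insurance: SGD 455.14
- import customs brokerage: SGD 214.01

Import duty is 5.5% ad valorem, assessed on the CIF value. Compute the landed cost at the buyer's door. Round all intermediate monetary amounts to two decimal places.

Total landed cost: SGD 35317.69

FOB: the seller bears costs until goods are on board at the origin port; the buyer bears freight, insurance and all costs thereafter.
Already in the invoice (seller's account under FOB): export clearance, origin terminal — exclude.
CIF value = FOB price + freight + insurance = 23286.54 + 9531.95 + 455.14 = 33273.63
Import duty = 33273.63 × 5.5% = 1830.05
Buyer bears: freight 9531.95 + insurance 455.14 + brokerage 214.01 + duty 1830.05 = 12031.15
Landed cost = invoice 23286.54 + 12031.15 = 35317.69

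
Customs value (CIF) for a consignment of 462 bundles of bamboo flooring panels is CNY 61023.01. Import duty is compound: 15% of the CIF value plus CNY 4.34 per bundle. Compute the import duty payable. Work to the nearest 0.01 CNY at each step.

Import duty: CNY 11158.53

Ad valorem component: 61023.01 × 15% = 9153.45
Specific component: 462 × 4.34 = 2005.08
Import duty = 9153.45 + 2005.08 = 11158.53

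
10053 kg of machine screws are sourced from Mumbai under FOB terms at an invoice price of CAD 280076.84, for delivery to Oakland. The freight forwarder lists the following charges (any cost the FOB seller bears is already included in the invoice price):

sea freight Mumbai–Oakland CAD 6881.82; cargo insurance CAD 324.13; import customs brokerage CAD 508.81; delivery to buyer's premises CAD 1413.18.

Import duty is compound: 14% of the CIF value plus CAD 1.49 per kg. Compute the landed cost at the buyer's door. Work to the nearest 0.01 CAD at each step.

FOB: the seller bears costs until goods are on board at the origin port; the buyer bears freight, insurance and all costs thereafter.
CIF value = FOB price + freight + insurance = 280076.84 + 6881.82 + 324.13 = 287282.79
Ad valorem component: 287282.79 × 14% = 40219.59
Specific component: 10053 × 1.49 = 14978.97
Import duty = 40219.59 + 14978.97 = 55198.56
Buyer bears: freight 6881.82 + insurance 324.13 + brokerage 508.81 + delivery 1413.18 + duty 55198.56 = 64326.50
Landed cost = invoice 280076.84 + 64326.50 = 344403.34

Total landed cost: CAD 344403.34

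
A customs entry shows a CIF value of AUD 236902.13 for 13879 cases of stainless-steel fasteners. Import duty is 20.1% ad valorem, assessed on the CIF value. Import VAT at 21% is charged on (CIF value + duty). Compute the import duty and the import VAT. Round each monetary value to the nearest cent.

Import duty: AUD 47617.33; import VAT: AUD 59749.09

Import duty = 236902.13 × 20.1% = 47617.33
VAT base = CIF + duty = 236902.13 + 47617.33 = 284519.46
Import VAT = 284519.46 × 21% = 59749.09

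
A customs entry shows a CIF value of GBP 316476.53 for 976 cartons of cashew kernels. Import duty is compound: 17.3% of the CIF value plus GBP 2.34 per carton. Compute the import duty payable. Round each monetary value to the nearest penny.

Import duty: GBP 57034.28

Ad valorem component: 316476.53 × 17.3% = 54750.44
Specific component: 976 × 2.34 = 2283.84
Import duty = 54750.44 + 2283.84 = 57034.28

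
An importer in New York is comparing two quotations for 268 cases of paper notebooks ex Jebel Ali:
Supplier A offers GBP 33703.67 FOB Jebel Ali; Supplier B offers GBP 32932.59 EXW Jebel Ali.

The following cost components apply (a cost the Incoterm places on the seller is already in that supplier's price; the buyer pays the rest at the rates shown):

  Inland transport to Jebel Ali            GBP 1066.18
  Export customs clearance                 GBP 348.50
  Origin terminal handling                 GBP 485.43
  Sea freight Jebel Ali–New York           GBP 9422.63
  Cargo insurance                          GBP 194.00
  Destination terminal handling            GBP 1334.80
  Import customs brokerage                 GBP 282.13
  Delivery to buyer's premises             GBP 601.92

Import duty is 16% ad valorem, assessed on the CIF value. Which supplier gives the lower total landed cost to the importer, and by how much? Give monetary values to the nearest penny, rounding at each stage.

Supplier A is cheaper by GBP 1309.67

Supplier A (FOB):
CIF value = FOB price + freight + insurance = 33703.67 + 9422.63 + 194.00 = 43320.30
Import duty = 43320.30 × 16% = 6931.25
Buyer bears (A): 9422.63 + 194.00 + 1334.80 + 282.13 + 601.92 = 11835.48
Landed cost (A) = invoice 33703.67 + 11835.48 + duty 6931.25 = 52470.40
Supplier B (EXW):
CIF value = EXW price + inland to port + export clearance + origin terminal + freight + insurance = 32932.59 + 1066.18 + 348.50 + 485.43 + 9422.63 + 194.00 = 44449.33
Import duty = 44449.33 × 16% = 7111.89
Buyer bears (B): 1066.18 + 348.50 + 485.43 + 9422.63 + 194.00 + 1334.80 + 282.13 + 601.92 = 13735.59
Landed cost (B) = invoice 32932.59 + 13735.59 + duty 7111.89 = 53780.07
Difference = |52470.40 − 53780.07| = 1309.67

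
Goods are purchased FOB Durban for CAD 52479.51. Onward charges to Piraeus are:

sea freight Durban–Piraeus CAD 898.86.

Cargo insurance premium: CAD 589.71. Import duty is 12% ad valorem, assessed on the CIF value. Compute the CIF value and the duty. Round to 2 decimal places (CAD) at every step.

CIF value: CAD 53968.08; import duty: CAD 6476.17

CIF = FOB price + freight + insurance
CIF = 52479.51 + 898.86 + 589.71 = 53968.08
Import duty = 53968.08 × 12% = 6476.17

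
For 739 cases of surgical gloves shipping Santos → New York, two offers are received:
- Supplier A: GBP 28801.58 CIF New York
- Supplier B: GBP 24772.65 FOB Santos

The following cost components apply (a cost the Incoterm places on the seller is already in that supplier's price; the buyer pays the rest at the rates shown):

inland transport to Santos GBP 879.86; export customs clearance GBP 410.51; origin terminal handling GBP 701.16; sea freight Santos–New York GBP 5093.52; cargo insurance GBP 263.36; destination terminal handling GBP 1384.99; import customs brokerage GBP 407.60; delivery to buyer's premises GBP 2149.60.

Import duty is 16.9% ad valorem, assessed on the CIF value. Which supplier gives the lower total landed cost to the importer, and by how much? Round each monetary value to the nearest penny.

Supplier A is cheaper by GBP 1552.37

Supplier A (CIF):
The CIF price already equals the CIF value: 28801.58
Import duty = 28801.58 × 16.9% = 4867.47
Buyer bears (A): 1384.99 + 407.60 + 2149.60 = 3942.19
Landed cost (A) = invoice 28801.58 + 3942.19 + duty 4867.47 = 37611.24
Supplier B (FOB):
CIF value = FOB price + freight + insurance = 24772.65 + 5093.52 + 263.36 = 30129.53
Import duty = 30129.53 × 16.9% = 5091.89
Buyer bears (B): 5093.52 + 263.36 + 1384.99 + 407.60 + 2149.60 = 9299.07
Landed cost (B) = invoice 24772.65 + 9299.07 + duty 5091.89 = 39163.61
Difference = |37611.24 − 39163.61| = 1552.37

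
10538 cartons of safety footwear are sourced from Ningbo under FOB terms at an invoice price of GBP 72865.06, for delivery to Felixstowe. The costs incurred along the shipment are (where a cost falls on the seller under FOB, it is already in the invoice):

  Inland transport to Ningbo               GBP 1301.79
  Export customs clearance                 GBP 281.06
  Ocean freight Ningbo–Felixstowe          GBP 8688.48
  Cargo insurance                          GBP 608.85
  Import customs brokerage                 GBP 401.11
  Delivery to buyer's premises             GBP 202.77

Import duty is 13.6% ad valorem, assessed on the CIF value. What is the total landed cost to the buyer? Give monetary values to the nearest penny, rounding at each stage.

FOB: the seller bears costs until goods are on board at the origin port; the buyer bears freight, insurance and all costs thereafter.
Already in the invoice (seller's account under FOB): inland to port, export clearance — exclude.
CIF value = FOB price + freight + insurance = 72865.06 + 8688.48 + 608.85 = 82162.39
Import duty = 82162.39 × 13.6% = 11174.09
Buyer bears: freight 8688.48 + insurance 608.85 + brokerage 401.11 + delivery 202.77 + duty 11174.09 = 21075.30
Landed cost = invoice 72865.06 + 21075.30 = 93940.36

Total landed cost: GBP 93940.36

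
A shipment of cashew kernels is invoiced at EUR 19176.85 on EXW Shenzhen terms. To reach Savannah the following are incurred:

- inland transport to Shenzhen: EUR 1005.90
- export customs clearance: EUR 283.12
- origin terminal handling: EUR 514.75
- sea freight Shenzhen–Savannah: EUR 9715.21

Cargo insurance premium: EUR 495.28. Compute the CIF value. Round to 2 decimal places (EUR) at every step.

CIF value: EUR 31191.11

CIF = EXW price + pre-shipment costs + freight + insurance
CIF = 19176.85 + 1005.90 + 283.12 + 514.75 + 9715.21 + 495.28 = 31191.11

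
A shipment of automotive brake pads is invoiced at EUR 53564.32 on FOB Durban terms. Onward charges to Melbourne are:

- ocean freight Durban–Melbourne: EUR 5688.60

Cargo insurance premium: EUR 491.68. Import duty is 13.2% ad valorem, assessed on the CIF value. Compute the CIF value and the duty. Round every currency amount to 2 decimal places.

CIF = FOB price + freight + insurance
CIF = 53564.32 + 5688.60 + 491.68 = 59744.60
Import duty = 59744.60 × 13.2% = 7886.29

CIF value: EUR 59744.60; import duty: EUR 7886.29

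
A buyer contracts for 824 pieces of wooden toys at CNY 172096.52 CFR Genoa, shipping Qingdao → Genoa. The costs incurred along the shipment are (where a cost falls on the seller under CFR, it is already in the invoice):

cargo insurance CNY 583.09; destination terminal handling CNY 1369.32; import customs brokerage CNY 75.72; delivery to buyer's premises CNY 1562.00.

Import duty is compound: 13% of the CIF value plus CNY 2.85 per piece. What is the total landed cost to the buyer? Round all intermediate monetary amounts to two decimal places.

CFR: the seller pays costs through ocean freight to the destination port, but not insurance.
CIF value = CFR price + insurance = 172096.52 + 583.09 = 172679.61
Ad valorem component: 172679.61 × 13% = 22448.35
Specific component: 824 × 2.85 = 2348.40
Import duty = 22448.35 + 2348.40 = 24796.75
Buyer bears: insurance 583.09 + destination terminal 1369.32 + brokerage 75.72 + delivery 1562.00 + duty 24796.75 = 28386.88
Landed cost = invoice 172096.52 + 28386.88 = 200483.40

Total landed cost: CNY 200483.40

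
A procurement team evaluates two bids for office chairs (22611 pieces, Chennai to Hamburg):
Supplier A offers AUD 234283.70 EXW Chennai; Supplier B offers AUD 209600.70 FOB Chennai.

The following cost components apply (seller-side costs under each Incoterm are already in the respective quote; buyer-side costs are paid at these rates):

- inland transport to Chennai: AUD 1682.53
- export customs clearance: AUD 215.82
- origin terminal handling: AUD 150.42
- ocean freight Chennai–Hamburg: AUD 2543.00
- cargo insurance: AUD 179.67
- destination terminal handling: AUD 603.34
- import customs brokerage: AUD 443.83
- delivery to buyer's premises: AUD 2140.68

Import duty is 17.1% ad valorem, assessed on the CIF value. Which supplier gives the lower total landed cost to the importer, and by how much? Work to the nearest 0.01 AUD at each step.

Supplier A (EXW):
CIF value = EXW price + inland to port + export clearance + origin terminal + freight + insurance = 234283.70 + 1682.53 + 215.82 + 150.42 + 2543.00 + 179.67 = 239055.14
Import duty = 239055.14 × 17.1% = 40878.43
Buyer bears (A): 1682.53 + 215.82 + 150.42 + 2543.00 + 179.67 + 603.34 + 443.83 + 2140.68 = 7959.29
Landed cost (A) = invoice 234283.70 + 7959.29 + duty 40878.43 = 283121.42
Supplier B (FOB):
CIF value = FOB price + freight + insurance = 209600.70 + 2543.00 + 179.67 = 212323.37
Import duty = 212323.37 × 17.1% = 36307.30
Buyer bears (B): 2543.00 + 179.67 + 603.34 + 443.83 + 2140.68 = 5910.52
Landed cost (B) = invoice 209600.70 + 5910.52 + duty 36307.30 = 251818.52
Difference = |283121.42 − 251818.52| = 31302.90

Supplier B is cheaper by AUD 31302.90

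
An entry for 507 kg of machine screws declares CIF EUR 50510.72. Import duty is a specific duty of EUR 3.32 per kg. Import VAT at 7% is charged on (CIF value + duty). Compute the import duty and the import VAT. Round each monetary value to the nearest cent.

Import duty: EUR 1683.24; import VAT: EUR 3653.58

Import duty = 507 × 3.32 = 1683.24
VAT base = CIF + duty = 50510.72 + 1683.24 = 52193.96
Import VAT = 52193.96 × 7% = 3653.58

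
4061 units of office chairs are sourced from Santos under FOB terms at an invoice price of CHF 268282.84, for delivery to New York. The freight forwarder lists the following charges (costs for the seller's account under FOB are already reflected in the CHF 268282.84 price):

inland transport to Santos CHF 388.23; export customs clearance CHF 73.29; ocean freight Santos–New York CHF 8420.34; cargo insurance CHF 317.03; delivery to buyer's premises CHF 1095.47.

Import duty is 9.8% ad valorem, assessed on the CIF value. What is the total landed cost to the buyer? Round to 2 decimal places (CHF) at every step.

Total landed cost: CHF 305263.66

FOB: the seller bears costs until goods are on board at the origin port; the buyer bears freight, insurance and all costs thereafter.
Already in the invoice (seller's account under FOB): inland to port, export clearance — exclude.
CIF value = FOB price + freight + insurance = 268282.84 + 8420.34 + 317.03 = 277020.21
Import duty = 277020.21 × 9.8% = 27147.98
Buyer bears: freight 8420.34 + insurance 317.03 + delivery 1095.47 + duty 27147.98 = 36980.82
Landed cost = invoice 268282.84 + 36980.82 = 305263.66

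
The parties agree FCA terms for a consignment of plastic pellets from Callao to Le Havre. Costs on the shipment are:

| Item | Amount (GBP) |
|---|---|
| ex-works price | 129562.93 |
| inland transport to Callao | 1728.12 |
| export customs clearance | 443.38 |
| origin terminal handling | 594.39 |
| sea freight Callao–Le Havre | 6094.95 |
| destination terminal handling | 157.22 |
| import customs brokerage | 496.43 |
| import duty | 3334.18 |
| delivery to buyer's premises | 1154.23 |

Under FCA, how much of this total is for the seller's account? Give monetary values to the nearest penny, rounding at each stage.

Seller's account: GBP 131734.43

FCA: the seller delivers export-cleared goods to the carrier; the buyer bears costs from that point.
Seller's account: goods 129562.93 + inland to port 1728.12 + export clearance 443.38 = 131734.43
Buyer's account: origin terminal 594.39 + freight 6094.95 + destination terminal 157.22 + brokerage 496.43 + duty 3334.18 + delivery 1154.23 = 11831.40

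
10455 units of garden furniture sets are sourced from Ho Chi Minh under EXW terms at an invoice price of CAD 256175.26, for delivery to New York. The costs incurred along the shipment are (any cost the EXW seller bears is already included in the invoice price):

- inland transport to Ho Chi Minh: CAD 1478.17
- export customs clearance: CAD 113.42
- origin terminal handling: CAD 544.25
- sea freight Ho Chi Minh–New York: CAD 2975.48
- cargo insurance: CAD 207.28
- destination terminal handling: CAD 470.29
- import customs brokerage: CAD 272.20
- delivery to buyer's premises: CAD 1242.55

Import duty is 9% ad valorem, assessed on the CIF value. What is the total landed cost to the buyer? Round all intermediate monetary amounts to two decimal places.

Total landed cost: CAD 287013.35

EXW: the seller makes goods available at their premises; the buyer bears all onward costs.
CIF value = EXW price + inland to port + export clearance + origin terminal + freight + insurance = 256175.26 + 1478.17 + 113.42 + 544.25 + 2975.48 + 207.28 = 261493.86
Import duty = 261493.86 × 9% = 23534.45
Buyer bears: inland to port 1478.17 + export clearance 113.42 + origin terminal 544.25 + freight 2975.48 + insurance 207.28 + destination terminal 470.29 + brokerage 272.20 + delivery 1242.55 + duty 23534.45 = 30838.09
Landed cost = invoice 256175.26 + 30838.09 = 287013.35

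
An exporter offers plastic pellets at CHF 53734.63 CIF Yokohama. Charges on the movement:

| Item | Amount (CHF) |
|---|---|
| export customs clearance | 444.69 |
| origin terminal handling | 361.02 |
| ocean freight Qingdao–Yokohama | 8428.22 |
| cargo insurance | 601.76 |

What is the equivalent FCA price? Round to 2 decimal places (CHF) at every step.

FCA price: CHF 44343.63

Not relevant to the conversion: export clearance — on the seller under both CIF and FCA; already in the CIF price and stays in the FCA price.
From CIF to FCA, the seller no longer bears: origin terminal, freight, insurance.
FCA price = 53734.63 − 361.02 − 8428.22 − 601.76 = 44343.63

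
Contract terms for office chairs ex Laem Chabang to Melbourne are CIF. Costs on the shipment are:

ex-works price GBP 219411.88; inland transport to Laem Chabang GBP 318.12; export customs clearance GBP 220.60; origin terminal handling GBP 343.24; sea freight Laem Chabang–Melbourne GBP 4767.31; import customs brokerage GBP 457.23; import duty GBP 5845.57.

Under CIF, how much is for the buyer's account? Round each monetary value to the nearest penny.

Buyer's account: GBP 6302.80

CIF: the seller pays costs through ocean freight and marine insurance to the destination port.
Seller's account: goods 219411.88 + inland to port 318.12 + export clearance 220.60 + origin terminal 343.24 + freight 4767.31 = 225061.15
Buyer's account: brokerage 457.23 + duty 5845.57 = 6302.80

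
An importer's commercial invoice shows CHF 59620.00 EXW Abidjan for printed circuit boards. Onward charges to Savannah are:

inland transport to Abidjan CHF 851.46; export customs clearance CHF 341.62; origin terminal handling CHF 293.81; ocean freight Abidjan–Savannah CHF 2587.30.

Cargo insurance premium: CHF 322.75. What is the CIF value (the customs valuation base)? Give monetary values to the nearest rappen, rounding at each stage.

CIF value: CHF 64016.94

CIF = EXW price + pre-shipment costs + freight + insurance
CIF = 59620.00 + 851.46 + 341.62 + 293.81 + 2587.30 + 322.75 = 64016.94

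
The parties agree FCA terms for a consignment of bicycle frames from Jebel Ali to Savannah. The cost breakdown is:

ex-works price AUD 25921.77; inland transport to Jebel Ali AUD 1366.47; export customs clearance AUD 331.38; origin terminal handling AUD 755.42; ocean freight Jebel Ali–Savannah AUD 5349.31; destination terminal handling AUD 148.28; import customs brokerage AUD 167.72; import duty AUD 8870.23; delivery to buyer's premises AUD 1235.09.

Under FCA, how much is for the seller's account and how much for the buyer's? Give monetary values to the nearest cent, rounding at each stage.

FCA: the seller delivers export-cleared goods to the carrier; the buyer bears costs from that point.
Seller's account: goods 25921.77 + inland to port 1366.47 + export clearance 331.38 = 27619.62
Buyer's account: origin terminal 755.42 + freight 5349.31 + destination terminal 148.28 + brokerage 167.72 + duty 8870.23 + delivery 1235.09 = 16526.05

Seller: AUD 27619.62; buyer: AUD 16526.05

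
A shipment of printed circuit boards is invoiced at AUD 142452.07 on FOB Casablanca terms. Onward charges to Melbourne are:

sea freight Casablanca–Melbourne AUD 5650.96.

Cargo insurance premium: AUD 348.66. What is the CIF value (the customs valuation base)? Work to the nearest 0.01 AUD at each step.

CIF = FOB price + freight + insurance
CIF = 142452.07 + 5650.96 + 348.66 = 148451.69

CIF value: AUD 148451.69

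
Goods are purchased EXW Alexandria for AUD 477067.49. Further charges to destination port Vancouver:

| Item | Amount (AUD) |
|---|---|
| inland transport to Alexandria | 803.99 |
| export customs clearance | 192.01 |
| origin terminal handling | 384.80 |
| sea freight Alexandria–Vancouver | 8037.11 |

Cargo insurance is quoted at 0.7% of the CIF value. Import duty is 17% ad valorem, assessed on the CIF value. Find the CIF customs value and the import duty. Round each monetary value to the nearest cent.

CIF value: AUD 489914.80; import duty: AUD 83285.52

Let C be the CIF value. C = EXW price + pre-shipment costs + freight + 0.7% × C
C − 0.7% × C = 477067.49 + 803.99 + 192.01 + 384.80 + 8037.11
0.993 × C = 486485.40
C = 486485.40 / 0.993 = 489914.80
Insurance premium = 0.7% × 489914.80 = 3429.40
Import duty = 489914.80 × 17% = 83285.52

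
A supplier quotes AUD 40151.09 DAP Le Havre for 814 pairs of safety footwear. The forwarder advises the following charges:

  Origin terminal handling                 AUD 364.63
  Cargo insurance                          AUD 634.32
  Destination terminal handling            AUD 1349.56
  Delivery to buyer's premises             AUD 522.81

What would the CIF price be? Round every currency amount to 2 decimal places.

CIF price: AUD 38278.72

Not relevant to the conversion: insurance, origin terminal — on the seller under both DAP and CIF; already in the DAP price and stays in the CIF price.
From DAP to CIF, the seller no longer bears: destination terminal, delivery.
CIF price = 40151.09 − 1349.56 − 522.81 = 38278.72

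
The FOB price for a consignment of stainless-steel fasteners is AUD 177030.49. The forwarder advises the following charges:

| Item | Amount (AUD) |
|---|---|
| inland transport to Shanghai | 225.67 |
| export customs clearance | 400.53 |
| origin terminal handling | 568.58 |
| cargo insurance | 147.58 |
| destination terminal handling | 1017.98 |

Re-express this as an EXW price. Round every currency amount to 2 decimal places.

EXW price: AUD 175835.71

Not relevant to the conversion: insurance, destination terminal — on the buyer under both terms; not part of either seller's price.
From FOB to EXW, the seller no longer bears: inland to port, export clearance, origin terminal.
EXW price = 177030.49 − 225.67 − 400.53 − 568.58 = 175835.71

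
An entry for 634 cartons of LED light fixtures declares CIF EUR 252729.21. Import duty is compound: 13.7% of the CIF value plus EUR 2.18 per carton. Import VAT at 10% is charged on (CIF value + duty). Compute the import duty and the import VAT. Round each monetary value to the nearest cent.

Ad valorem component: 252729.21 × 13.7% = 34623.90
Specific component: 634 × 2.18 = 1382.12
Import duty = 34623.90 + 1382.12 = 36006.02
VAT base = CIF + duty = 252729.21 + 36006.02 = 288735.23
Import VAT = 288735.23 × 10% = 28873.52

Import duty: EUR 36006.02; import VAT: EUR 28873.52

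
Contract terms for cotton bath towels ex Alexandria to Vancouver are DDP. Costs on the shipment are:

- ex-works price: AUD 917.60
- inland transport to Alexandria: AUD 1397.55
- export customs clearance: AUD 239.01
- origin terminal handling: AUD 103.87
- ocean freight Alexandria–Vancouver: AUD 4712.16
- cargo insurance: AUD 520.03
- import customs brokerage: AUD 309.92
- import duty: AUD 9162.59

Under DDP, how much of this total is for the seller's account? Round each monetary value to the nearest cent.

Seller's account: AUD 17362.73

DDP: the seller bears all costs including import duty.
Seller's account: goods 917.60 + inland to port 1397.55 + export clearance 239.01 + origin terminal 103.87 + freight 4712.16 + insurance 520.03 + brokerage 309.92 + duty 9162.59 = 17362.73
Buyer's account: 0.00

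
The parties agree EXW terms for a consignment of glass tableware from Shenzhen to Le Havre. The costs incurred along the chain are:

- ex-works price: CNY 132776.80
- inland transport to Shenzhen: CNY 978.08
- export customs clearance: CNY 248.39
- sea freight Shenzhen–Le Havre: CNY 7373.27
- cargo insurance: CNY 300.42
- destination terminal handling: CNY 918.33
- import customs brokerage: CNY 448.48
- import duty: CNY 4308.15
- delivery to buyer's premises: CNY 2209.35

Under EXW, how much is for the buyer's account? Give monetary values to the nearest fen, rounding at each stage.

EXW: the seller makes goods available at their premises; the buyer bears all onward costs.
Seller's account: goods 132776.80 = 132776.80
Buyer's account: inland to port 978.08 + export clearance 248.39 + freight 7373.27 + insurance 300.42 + destination terminal 918.33 + brokerage 448.48 + duty 4308.15 + delivery 2209.35 = 16784.47

Buyer's account: CNY 16784.47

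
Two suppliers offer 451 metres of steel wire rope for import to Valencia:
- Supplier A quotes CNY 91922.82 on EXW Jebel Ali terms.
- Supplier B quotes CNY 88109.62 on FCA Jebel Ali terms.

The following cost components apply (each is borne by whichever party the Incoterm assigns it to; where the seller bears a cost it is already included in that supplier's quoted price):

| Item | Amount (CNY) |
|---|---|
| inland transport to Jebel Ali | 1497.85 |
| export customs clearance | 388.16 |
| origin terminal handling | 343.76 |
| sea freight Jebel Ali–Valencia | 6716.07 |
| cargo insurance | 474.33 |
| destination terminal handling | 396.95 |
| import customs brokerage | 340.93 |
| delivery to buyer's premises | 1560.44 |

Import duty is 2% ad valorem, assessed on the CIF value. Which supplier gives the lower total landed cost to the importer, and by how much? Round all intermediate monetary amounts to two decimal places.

Supplier A (EXW):
CIF value = EXW price + inland to port + export clearance + origin terminal + freight + insurance = 91922.82 + 1497.85 + 388.16 + 343.76 + 6716.07 + 474.33 = 101342.99
Import duty = 101342.99 × 2% = 2026.86
Buyer bears (A): 1497.85 + 388.16 + 343.76 + 6716.07 + 474.33 + 396.95 + 340.93 + 1560.44 = 11718.49
Landed cost (A) = invoice 91922.82 + 11718.49 + duty 2026.86 = 105668.17
Supplier B (FCA):
CIF value = FCA price + origin terminal + freight + insurance = 88109.62 + 343.76 + 6716.07 + 474.33 = 95643.78
Import duty = 95643.78 × 2% = 1912.88
Buyer bears (B): 343.76 + 6716.07 + 474.33 + 396.95 + 340.93 + 1560.44 = 9832.48
Landed cost (B) = invoice 88109.62 + 9832.48 + duty 1912.88 = 99854.98
Difference = |105668.17 − 99854.98| = 5813.19

Supplier B is cheaper by CNY 5813.19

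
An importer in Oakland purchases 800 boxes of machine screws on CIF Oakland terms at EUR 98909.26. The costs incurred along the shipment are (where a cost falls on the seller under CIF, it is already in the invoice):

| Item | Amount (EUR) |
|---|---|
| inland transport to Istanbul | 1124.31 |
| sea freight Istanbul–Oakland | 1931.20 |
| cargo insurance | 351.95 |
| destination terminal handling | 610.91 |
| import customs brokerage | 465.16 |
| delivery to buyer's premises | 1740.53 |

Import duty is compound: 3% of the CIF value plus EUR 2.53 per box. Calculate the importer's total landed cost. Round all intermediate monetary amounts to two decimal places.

Total landed cost: EUR 106717.14

CIF: the seller pays costs through ocean freight and marine insurance to the destination port.
Already in the invoice (seller's account under CIF): inland to port, freight, insurance — exclude.
The CIF price already equals the CIF value: 98909.26
Ad valorem component: 98909.26 × 3% = 2967.28
Specific component: 800 × 2.53 = 2024.00
Import duty = 2967.28 + 2024.00 = 4991.28
Buyer bears: destination terminal 610.91 + brokerage 465.16 + delivery 1740.53 + duty 4991.28 = 7807.88
Landed cost = invoice 98909.26 + 7807.88 = 106717.14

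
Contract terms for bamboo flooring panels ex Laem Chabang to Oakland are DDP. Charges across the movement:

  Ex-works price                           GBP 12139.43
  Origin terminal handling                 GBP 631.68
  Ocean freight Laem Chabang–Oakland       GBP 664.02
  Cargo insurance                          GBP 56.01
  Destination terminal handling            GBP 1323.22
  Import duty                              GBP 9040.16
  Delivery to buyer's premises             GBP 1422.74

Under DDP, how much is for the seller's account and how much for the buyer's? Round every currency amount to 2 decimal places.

Seller: GBP 25277.26; buyer: GBP 0.00

DDP: the seller bears all costs including import duty.
Seller's account: goods 12139.43 + origin terminal 631.68 + freight 664.02 + insurance 56.01 + destination terminal 1323.22 + duty 9040.16 + delivery 1422.74 = 25277.26
Buyer's account: 0.00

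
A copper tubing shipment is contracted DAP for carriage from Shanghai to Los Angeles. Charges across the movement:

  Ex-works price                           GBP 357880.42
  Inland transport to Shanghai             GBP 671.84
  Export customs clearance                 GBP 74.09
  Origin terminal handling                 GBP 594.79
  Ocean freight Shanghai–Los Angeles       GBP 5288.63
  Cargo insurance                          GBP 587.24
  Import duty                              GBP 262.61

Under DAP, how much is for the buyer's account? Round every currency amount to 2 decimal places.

DAP: the seller bears all costs to the named destination except import duty and clearance.
Seller's account: goods 357880.42 + inland to port 671.84 + export clearance 74.09 + origin terminal 594.79 + freight 5288.63 + insurance 587.24 = 365097.01
Buyer's account: duty 262.61 = 262.61

Buyer's account: GBP 262.61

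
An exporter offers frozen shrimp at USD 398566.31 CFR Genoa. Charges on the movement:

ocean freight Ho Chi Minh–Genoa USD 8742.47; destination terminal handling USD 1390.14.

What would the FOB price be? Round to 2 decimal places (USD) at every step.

FOB price: USD 389823.84

Not relevant to the conversion: destination terminal — on the buyer under both terms; not part of either seller's price.
From CFR to FOB, the seller no longer bears: freight.
FOB price = 398566.31 − 8742.47 = 389823.84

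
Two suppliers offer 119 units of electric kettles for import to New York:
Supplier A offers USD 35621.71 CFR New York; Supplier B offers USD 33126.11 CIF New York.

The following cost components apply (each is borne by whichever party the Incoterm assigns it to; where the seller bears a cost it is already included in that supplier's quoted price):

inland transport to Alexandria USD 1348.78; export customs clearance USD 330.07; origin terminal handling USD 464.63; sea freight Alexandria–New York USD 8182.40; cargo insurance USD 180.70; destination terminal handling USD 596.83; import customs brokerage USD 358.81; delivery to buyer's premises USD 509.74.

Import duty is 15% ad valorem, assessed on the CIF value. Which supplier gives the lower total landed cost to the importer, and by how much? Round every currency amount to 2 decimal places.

Supplier A (CFR):
CIF value = CFR price + insurance = 35621.71 + 180.70 = 35802.41
Import duty = 35802.41 × 15% = 5370.36
Buyer bears (A): 180.70 + 596.83 + 358.81 + 509.74 = 1646.08
Landed cost (A) = invoice 35621.71 + 1646.08 + duty 5370.36 = 42638.15
Supplier B (CIF):
The CIF price already equals the CIF value: 33126.11
Import duty = 33126.11 × 15% = 4968.92
Buyer bears (B): 596.83 + 358.81 + 509.74 = 1465.38
Landed cost (B) = invoice 33126.11 + 1465.38 + duty 4968.92 = 39560.41
Difference = |42638.15 − 39560.41| = 3077.74

Supplier B is cheaper by USD 3077.74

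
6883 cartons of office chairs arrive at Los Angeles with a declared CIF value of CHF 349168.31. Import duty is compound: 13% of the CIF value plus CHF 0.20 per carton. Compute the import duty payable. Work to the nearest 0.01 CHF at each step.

Ad valorem component: 349168.31 × 13% = 45391.88
Specific component: 6883 × 0.20 = 1376.60
Import duty = 45391.88 + 1376.60 = 46768.48

Import duty: CHF 46768.48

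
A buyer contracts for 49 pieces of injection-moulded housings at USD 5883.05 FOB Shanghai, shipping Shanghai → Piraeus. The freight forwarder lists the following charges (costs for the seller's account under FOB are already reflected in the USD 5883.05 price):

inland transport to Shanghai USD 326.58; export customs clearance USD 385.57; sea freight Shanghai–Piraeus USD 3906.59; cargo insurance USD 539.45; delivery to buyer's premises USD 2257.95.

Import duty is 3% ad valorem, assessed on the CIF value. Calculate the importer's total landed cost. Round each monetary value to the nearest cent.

FOB: the seller bears costs until goods are on board at the origin port; the buyer bears freight, insurance and all costs thereafter.
Already in the invoice (seller's account under FOB): inland to port, export clearance — exclude.
CIF value = FOB price + freight + insurance = 5883.05 + 3906.59 + 539.45 = 10329.09
Import duty = 10329.09 × 3% = 309.87
Buyer bears: freight 3906.59 + insurance 539.45 + delivery 2257.95 + duty 309.87 = 7013.86
Landed cost = invoice 5883.05 + 7013.86 = 12896.91

Total landed cost: USD 12896.91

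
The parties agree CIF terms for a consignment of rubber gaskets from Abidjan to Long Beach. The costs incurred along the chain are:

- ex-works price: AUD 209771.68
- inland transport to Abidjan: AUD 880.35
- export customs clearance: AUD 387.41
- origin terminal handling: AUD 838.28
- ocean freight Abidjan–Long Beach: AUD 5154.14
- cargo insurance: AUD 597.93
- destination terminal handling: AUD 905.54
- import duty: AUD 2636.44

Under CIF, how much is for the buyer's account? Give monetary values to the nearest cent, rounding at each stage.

CIF: the seller pays costs through ocean freight and marine insurance to the destination port.
Seller's account: goods 209771.68 + inland to port 880.35 + export clearance 387.41 + origin terminal 838.28 + freight 5154.14 + insurance 597.93 = 217629.79
Buyer's account: destination terminal 905.54 + duty 2636.44 = 3541.98

Buyer's account: AUD 3541.98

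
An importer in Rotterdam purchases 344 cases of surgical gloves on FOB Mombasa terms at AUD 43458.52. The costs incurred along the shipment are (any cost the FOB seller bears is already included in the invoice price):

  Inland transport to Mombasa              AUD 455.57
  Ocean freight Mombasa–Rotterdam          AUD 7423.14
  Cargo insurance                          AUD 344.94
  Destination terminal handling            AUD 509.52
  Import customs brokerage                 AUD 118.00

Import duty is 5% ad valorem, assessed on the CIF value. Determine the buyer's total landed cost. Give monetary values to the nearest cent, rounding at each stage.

FOB: the seller bears costs until goods are on board at the origin port; the buyer bears freight, insurance and all costs thereafter.
Already in the invoice (seller's account under FOB): inland to port — exclude.
CIF value = FOB price + freight + insurance = 43458.52 + 7423.14 + 344.94 = 51226.60
Import duty = 51226.60 × 5% = 2561.33
Buyer bears: freight 7423.14 + insurance 344.94 + destination terminal 509.52 + brokerage 118.00 + duty 2561.33 = 10956.93
Landed cost = invoice 43458.52 + 10956.93 = 54415.45

Total landed cost: AUD 54415.45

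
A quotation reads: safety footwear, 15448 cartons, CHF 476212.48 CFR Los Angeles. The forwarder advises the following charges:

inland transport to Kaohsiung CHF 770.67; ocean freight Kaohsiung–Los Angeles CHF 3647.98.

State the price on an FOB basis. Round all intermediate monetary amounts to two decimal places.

Not relevant to the conversion: inland to port — on the seller under both CFR and FOB; already in the CFR price and stays in the FOB price.
From CFR to FOB, the seller no longer bears: freight.
FOB price = 476212.48 − 3647.98 = 472564.50

FOB price: CHF 472564.50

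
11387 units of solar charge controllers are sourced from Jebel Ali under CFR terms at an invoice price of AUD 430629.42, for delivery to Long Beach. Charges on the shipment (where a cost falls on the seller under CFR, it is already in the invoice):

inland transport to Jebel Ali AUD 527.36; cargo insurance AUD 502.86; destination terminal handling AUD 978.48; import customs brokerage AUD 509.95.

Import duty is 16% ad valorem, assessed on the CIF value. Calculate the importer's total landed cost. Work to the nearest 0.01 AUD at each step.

Total landed cost: AUD 501601.87

CFR: the seller pays costs through ocean freight to the destination port, but not insurance.
Already in the invoice (seller's account under CFR): inland to port — exclude.
CIF value = CFR price + insurance = 430629.42 + 502.86 = 431132.28
Import duty = 431132.28 × 16% = 68981.16
Buyer bears: insurance 502.86 + destination terminal 978.48 + brokerage 509.95 + duty 68981.16 = 70972.45
Landed cost = invoice 430629.42 + 70972.45 = 501601.87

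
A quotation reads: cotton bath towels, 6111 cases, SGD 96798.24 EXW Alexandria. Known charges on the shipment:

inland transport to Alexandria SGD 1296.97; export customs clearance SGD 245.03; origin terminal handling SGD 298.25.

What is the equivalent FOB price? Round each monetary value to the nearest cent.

FOB price: SGD 98638.49

From EXW to FOB, the seller additionally bears: inland to port, export clearance, origin terminal.
FOB price = 96798.24 + 1296.97 + 245.03 + 298.25 = 98638.49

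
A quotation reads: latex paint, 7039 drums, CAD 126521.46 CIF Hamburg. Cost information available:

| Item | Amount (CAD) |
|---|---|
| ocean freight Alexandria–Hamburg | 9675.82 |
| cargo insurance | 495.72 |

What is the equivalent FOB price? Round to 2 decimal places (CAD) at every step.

From CIF to FOB, the seller no longer bears: freight, insurance.
FOB price = 126521.46 − 9675.82 − 495.72 = 116349.92

FOB price: CAD 116349.92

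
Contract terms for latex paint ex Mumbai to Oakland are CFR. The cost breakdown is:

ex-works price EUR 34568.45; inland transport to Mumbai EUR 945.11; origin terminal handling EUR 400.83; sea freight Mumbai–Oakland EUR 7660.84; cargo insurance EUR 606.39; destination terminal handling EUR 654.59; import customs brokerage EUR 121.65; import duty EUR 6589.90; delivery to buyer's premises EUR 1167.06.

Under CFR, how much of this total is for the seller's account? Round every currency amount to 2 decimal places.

Seller's account: EUR 43575.23

CFR: the seller pays costs through ocean freight to the destination port, but not insurance.
Seller's account: goods 34568.45 + inland to port 945.11 + origin terminal 400.83 + freight 7660.84 = 43575.23
Buyer's account: insurance 606.39 + destination terminal 654.59 + brokerage 121.65 + duty 6589.90 + delivery 1167.06 = 9139.59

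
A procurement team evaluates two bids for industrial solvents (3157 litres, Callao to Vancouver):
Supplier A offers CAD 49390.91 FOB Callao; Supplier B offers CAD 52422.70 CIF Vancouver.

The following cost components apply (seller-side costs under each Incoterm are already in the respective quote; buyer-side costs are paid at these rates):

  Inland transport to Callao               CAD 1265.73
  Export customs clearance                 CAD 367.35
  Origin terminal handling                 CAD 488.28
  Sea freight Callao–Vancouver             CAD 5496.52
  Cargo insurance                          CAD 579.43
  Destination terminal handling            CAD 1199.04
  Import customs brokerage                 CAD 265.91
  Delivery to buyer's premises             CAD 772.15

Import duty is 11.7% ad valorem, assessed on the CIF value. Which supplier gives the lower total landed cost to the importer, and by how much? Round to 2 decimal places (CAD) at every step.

Supplier A (FOB):
CIF value = FOB price + freight + insurance = 49390.91 + 5496.52 + 579.43 = 55466.86
Import duty = 55466.86 × 11.7% = 6489.62
Buyer bears (A): 5496.52 + 579.43 + 1199.04 + 265.91 + 772.15 = 8313.05
Landed cost (A) = invoice 49390.91 + 8313.05 + duty 6489.62 = 64193.58
Supplier B (CIF):
The CIF price already equals the CIF value: 52422.70
Import duty = 52422.70 × 11.7% = 6133.46
Buyer bears (B): 1199.04 + 265.91 + 772.15 = 2237.10
Landed cost (B) = invoice 52422.70 + 2237.10 + duty 6133.46 = 60793.26
Difference = |64193.58 − 60793.26| = 3400.32

Supplier B is cheaper by CAD 3400.32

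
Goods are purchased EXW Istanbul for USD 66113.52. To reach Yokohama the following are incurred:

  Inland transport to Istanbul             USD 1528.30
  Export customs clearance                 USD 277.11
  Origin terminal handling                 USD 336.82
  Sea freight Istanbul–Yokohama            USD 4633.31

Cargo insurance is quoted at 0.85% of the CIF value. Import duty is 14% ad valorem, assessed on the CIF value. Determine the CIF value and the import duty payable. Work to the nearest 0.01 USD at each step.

Let C be the CIF value. C = EXW price + pre-shipment costs + freight + 0.85% × C
C − 0.85% × C = 66113.52 + 1528.30 + 277.11 + 336.82 + 4633.31
0.9915 × C = 72889.06
C = 72889.06 / 0.9915 = 73513.93
Insurance premium = 0.85% × 73513.93 = 624.87
Import duty = 73513.93 × 14% = 10291.95

CIF value: USD 73513.93; import duty: USD 10291.95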